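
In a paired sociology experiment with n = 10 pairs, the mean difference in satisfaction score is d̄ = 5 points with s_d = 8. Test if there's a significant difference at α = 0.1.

t = d̄/(s_d/√n) = 5/(8/√10) = 1.976. df = 9, critical t = ±1.833. Reject H₀.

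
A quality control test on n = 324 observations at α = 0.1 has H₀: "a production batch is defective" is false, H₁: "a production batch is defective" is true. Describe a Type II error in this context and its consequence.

Type II error: failing to reject H₀ when it is false — concluding that a production batch is defective is not supported when in fact it is. Consequence: shipping a defective batch — faulty products reach customers.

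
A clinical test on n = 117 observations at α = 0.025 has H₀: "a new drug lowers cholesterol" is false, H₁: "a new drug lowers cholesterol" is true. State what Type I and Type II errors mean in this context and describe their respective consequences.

Type I (false positive): concluding that a new drug lowers cholesterol when it is not — approving an ineffective drug — patients take a useless medication and may skip effective alternatives. Type II (false negative): failing to conclude that a new drug lowers cholesterol when it is — shelving an effective drug — patients miss out on a treatment that would have helped. Which is costlier depends on domain priorities and is a judgement call rather than a statistical fact.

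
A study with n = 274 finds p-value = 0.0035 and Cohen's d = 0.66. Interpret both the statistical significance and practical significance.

Statistically significant (p = 0.0035 < 0.05). Cohen's d = 0.66 indicates a medium effect size. Both statistical and practical significance should be considered.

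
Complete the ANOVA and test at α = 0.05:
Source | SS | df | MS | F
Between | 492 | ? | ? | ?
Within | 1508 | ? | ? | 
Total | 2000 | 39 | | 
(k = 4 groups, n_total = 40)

df_between = 3, df_within = 36. MS_between = 164.0, MS_within = 41.89. F = 3.915, F_crit ≈ 2.866. Reject H₀.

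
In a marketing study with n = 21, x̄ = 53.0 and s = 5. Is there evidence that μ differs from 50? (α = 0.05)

t = (x̄ - μ₀)/(s/√n) = (53.0 - 50)/(5/√21) = 2.75. df = 20, critical t = ±2.086. Reject H₀.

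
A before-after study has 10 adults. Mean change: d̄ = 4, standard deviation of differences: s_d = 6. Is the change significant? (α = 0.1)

t = d̄/(s_d/√n) = 4/(6/√10) = 2.108. df = 9, critical t = ±1.833. Reject H₀.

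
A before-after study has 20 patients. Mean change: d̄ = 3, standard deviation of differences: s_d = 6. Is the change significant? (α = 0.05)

t = d̄/(s_d/√n) = 3/(6/√20) = 2.236. df = 19, critical t = ±2.093. Reject H₀.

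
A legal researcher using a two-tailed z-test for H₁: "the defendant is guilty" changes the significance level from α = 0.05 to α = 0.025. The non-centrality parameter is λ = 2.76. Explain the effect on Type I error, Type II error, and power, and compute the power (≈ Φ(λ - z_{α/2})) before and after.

Decreasing α from 0.05 to 0.025:
• Type I error rate decreases (α is the Type I rate by definition).
• Critical value moves from z_{α/2} = 1.96 to 2.241, so power = Φ(λ - z_{α/2}) goes from Φ(2.76 - 1.96) = 0.788 to Φ(2.76 - 2.241) = 0.698.
• Type II error rate β = 1 - power therefore increases (0.212 → 0.302).
Appropriate when false positives are costly — here, convicting an innocent person.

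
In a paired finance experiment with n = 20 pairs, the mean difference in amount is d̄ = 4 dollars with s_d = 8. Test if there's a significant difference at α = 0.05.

t = d̄/(s_d/√n) = 4/(8/√20) = 2.236. df = 19, critical t = ±2.093. Reject H₀.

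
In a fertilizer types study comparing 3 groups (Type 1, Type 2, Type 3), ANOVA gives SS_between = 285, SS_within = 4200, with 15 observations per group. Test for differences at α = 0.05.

df_between = 2, df_within = 42. F = MS_between/MS_within = 142.5/100.0 = 1.425. F_crit ≈ 3.22. Fail to reject H₀.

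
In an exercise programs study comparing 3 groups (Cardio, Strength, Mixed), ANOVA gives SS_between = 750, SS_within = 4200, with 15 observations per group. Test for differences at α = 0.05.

df_between = 2, df_within = 42. F = MS_between/MS_within = 375.0/100.0 = 3.75. F_crit ≈ 3.22. Reject H₀. At least one mean differs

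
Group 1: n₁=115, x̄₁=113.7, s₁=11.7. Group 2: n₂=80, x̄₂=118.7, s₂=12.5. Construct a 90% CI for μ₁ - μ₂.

Difference = -5.0. SE = √(11.7²/115 + 12.5²/80) = 1.773. CI = (-7.92, -2.08)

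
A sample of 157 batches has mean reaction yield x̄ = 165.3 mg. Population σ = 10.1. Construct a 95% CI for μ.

CI = x̄ ± z*(σ/√n) = 165.3 ± 1.96(10.1/√157) = 165.3 ± 1.58 = (163.72, 166.88)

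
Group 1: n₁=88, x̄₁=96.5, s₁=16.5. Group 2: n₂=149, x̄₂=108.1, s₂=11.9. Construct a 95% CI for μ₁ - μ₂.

Difference = -11.6. SE = √(16.5²/88 + 11.9²/149) = 2.011. CI = (-15.54, -7.66)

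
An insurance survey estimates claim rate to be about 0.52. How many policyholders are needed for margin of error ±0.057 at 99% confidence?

n = z²p(1-p)/E² = 2.576²×0.52×0.48/0.057² = 509.8 → n = 510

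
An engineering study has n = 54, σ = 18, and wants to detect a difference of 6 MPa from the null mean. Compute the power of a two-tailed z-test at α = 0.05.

SE = σ/√n = 18/√54 = 2.449. Non-centrality λ = d/SE = 6/2.449 = 2.449. Power ≈ Φ(λ - z_{α/2}) = Φ(2.449 - 1.96) = Φ(0.489) = 0.688.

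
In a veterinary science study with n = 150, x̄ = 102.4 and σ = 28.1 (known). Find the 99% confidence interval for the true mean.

CI = x̄ ± z*(σ/√n) = 102.4 ± 2.576(28.1/√150) = 102.4 ± 5.91 = (96.49, 108.31)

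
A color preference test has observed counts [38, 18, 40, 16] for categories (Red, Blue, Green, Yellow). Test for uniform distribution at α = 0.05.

Expected = 28 each. χ² = Σ(O-E)²/E = 17.429. df = 3, critical value = 7.815. Reject H₀.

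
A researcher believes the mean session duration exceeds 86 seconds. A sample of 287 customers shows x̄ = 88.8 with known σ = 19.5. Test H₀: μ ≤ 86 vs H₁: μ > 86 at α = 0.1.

z = 2.433. Critical value: 1.28. Reject H₀.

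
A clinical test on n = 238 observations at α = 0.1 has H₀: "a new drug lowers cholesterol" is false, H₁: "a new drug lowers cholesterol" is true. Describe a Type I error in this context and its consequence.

Type I error: rejecting H₀ when it is true — concluding that a new drug lowers cholesterol when in fact it is not. Consequence: approving an ineffective drug — patients take a useless medication and may skip effective alternatives.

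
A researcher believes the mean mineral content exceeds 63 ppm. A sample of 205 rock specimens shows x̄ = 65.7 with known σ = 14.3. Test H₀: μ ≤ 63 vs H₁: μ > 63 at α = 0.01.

z = 2.703. Critical value: 2.33. Reject H₀.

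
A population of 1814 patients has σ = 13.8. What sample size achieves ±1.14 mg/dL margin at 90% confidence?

Without FPC: n₀ = (1.645×13.8/1.14)² = 396.534. With FPC: n = n₀N/(n₀+N-1) = 325.5 → n = 326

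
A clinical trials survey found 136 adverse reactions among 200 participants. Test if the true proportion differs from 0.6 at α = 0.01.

p̂ = 0.68, p₀ = 0.6. z = (p̂ - p₀)/√(p₀(1-p₀)/n) = 2.309. Critical: ±2.576. Fail to reject H₀.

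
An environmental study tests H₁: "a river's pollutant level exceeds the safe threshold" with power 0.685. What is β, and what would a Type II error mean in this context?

β = 1 - power = 1 - 0.685 = 0.315. A Type II error is failing to reject H₀ when H₀ is false (false negative) — here, failing to conclude that a river's pollutant level exceeds the safe threshold when in fact it is true. Consequence: allowing unsafe pollution to continue.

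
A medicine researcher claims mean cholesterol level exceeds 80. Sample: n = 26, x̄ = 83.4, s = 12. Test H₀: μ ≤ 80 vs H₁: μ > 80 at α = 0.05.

t = (83.4 - 80)/(12/√26) = 1.445, df = 25. Critical t = 1.708. Fail to reject H₀.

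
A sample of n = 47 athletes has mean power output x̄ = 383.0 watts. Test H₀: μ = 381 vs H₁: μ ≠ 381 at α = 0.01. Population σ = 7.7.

z = (x̄ - μ₀)/(σ/√n) = (383.0 - 381)/(7.7/√47) = 1.781. Critical value: ±2.576. Since |1.781| ≤ 2.576, Fail to reject H₀.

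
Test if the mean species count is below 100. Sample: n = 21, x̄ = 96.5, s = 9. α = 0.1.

t = (96.5 - 100)/(9/√21) = -1.782, df = 20. Critical t = -1.325. Reject H₀.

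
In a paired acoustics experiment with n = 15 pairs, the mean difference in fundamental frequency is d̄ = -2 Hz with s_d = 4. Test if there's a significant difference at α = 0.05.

t = d̄/(s_d/√n) = -2/(4/√15) = -1.936. df = 14, critical t = ±2.145. Fail to reject H₀.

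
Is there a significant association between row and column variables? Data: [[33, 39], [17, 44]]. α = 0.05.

χ² = 4.543. df = 1, critical = 3.841. Reject H₀. Variables are dependent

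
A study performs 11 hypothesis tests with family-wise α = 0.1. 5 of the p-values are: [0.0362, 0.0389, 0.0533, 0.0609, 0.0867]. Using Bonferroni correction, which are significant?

Bonferroni α = 0.1/11 = 0.00909. None of the given p-values are significant.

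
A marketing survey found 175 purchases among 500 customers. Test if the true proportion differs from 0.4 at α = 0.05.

p̂ = 0.35, p₀ = 0.4. z = (p̂ - p₀)/√(p₀(1-p₀)/n) = -2.282. Critical: ±1.96. Reject H₀.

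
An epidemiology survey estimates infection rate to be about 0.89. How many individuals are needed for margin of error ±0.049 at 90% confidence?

n = z²p(1-p)/E² = 1.645²×0.89×0.11/0.049² = 110.3 → n = 111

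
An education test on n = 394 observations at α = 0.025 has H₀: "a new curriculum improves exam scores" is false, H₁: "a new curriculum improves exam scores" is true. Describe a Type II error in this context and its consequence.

Type II error: failing to reject H₀ when it is false — concluding that a new curriculum improves exam scores is not supported when in fact it is. Consequence: keeping the old curriculum when the new one would have helped students.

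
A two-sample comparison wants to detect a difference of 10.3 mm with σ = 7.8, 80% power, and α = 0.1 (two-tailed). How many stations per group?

n per group = 2(z_α/2 + z_β)²σ²/d² = 2×(1.645 + 0.84)²×7.8²/10.3² = 7.1 → n = 8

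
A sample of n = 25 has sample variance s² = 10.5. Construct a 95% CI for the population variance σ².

df = 24. χ²_{0.025} = 39.364, χ²_{0.975} = 12.401. CI for σ² = ((n-1)s²/χ²_{α/2}, (n-1)s²/χ²_{1-α/2}) = (24·10.5/39.364, 24·10.5/12.401) = (6.4, 20.32)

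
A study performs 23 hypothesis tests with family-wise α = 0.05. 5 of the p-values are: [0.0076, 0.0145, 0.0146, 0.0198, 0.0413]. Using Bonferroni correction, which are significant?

Bonferroni α = 0.05/23 = 0.00217. None of the given p-values are significant.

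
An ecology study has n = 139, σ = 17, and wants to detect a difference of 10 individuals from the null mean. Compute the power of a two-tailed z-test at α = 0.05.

SE = σ/√n = 17/√139 = 1.442. Non-centrality λ = d/SE = 10/1.442 = 6.935. Power ≈ Φ(λ - z_{α/2}) = Φ(6.935 - 1.96) = Φ(4.975) = 1.0.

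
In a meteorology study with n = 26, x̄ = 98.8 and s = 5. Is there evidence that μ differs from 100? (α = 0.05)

t = (x̄ - μ₀)/(s/√n) = (98.8 - 100)/(5/√26) = -1.224. df = 25, critical t = ±2.06. Fail to reject H₀.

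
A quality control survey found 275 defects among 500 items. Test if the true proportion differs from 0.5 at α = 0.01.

p̂ = 0.55, p₀ = 0.5. z = (p̂ - p₀)/√(p₀(1-p₀)/n) = 2.236. Critical: ±2.576. Fail to reject H₀.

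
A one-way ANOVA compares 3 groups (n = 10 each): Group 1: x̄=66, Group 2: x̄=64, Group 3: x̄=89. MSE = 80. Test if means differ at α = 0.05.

Grand mean = 73.0. SS_between = 3860.0, MS_between = 1930.0. F = 24.125, F_crit ≈ 3.354. Reject H₀.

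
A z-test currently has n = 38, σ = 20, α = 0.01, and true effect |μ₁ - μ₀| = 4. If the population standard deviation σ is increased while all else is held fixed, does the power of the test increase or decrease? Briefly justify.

Power decreases: a larger σ inflates the standard error σ/√n, pulling the sampling distribution under H₁ back toward the critical value.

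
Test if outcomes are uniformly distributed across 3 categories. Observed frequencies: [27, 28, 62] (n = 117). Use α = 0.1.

Expected = 39 each. χ² = Σ(O-E)²/E = 20.359. df = 2, critical value = 4.605. Reject H₀.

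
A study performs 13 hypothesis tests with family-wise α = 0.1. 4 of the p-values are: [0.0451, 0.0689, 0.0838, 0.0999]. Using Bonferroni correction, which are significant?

Bonferroni α = 0.1/13 = 0.00769. None of the given p-values are significant.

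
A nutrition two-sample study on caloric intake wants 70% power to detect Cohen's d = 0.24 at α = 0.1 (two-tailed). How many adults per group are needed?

z_{α/2} = 1.645, z_β = Φ⁻¹(0.7) = 0.524. For small effect (d = 0.24): n per group = 2(z_{α/2} + z_β)²/d² = 2(1.645 + 0.524)²/0.24² = 163.4 → 164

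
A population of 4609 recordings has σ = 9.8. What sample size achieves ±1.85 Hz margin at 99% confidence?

Without FPC: n₀ = (2.576×9.8/1.85)² = 186.209. With FPC: n = n₀N/(n₀+N-1) = 179.02 → n = 180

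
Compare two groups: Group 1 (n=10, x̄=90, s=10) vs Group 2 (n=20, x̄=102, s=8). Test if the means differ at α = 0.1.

Pooled sp = 8.69. t = -3.564, df = 28. Critical t = ±1.701. Reject H₀.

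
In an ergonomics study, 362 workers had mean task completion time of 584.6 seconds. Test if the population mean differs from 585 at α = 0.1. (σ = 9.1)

z = (x̄ - μ₀)/(σ/√n) = (584.6 - 585)/(9.1/√362) = -0.836. Critical value: ±1.645. Since |-0.836| ≤ 1.645, Fail to reject H₀.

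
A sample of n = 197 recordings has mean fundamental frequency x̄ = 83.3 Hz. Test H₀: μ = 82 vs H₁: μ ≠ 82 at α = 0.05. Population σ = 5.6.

z = (x̄ - μ₀)/(σ/√n) = (83.3 - 82)/(5.6/√197) = 3.258. Critical value: ±1.96. Since |3.258| > 1.96, Reject H₀.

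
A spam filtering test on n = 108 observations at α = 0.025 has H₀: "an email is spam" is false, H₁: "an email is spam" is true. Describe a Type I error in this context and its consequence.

Type I error: rejecting H₀ when it is true — concluding that an email is spam when in fact it is not. Consequence: a legitimate email is sent to the spam folder and the user misses it.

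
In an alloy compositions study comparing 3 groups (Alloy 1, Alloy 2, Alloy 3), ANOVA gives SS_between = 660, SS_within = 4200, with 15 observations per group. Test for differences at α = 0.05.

df_between = 2, df_within = 42. F = MS_between/MS_within = 330.0/100.0 = 3.3. F_crit ≈ 3.22. Reject H₀. At least one mean differs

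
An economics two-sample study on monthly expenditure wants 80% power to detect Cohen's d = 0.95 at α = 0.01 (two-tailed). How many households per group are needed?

z_{α/2} = 2.576, z_β = Φ⁻¹(0.8) = 0.842. For large effect (d = 0.95): n per group = 2(z_{α/2} + z_β)²/d² = 2(2.576 + 0.842)²/0.95² = 25.9 → 26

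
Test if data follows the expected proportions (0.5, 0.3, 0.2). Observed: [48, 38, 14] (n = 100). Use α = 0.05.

Expected: [50.0, 30.0, 20.0]. χ² = 4.013. df = 2, critical = 5.991. Fail to reject H₀.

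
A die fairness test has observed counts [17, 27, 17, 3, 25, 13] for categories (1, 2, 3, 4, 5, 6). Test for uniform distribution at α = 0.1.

Expected = 17 each. χ² = Σ(O-E)²/E = 22.118. df = 5, critical value = 9.236. Reject H₀.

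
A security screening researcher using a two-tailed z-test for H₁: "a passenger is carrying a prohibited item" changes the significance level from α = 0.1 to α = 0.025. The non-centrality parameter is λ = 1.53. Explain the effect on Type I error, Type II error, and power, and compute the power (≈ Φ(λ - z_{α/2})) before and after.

Decreasing α from 0.1 to 0.025:
• Type I error rate decreases (α is the Type I rate by definition).
• Critical value moves from z_{α/2} = 1.645 to 2.241, so power = Φ(λ - z_{α/2}) goes from Φ(1.53 - 1.645) = 0.454 to Φ(1.53 - 2.241) = 0.239.
• Type II error rate β = 1 - power therefore increases (0.546 → 0.761).
Appropriate when false positives are costly — here, detaining an innocent passenger — delay and inconvenience.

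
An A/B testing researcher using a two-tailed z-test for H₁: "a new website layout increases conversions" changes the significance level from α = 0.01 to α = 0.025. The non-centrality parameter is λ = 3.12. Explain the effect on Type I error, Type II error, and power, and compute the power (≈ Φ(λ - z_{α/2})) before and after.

Increasing α from 0.01 to 0.025:
• Type I error rate increases (α is the Type I rate by definition).
• Critical value moves from z_{α/2} = 2.576 to 2.241, so power = Φ(λ - z_{α/2}) goes from Φ(3.12 - 2.576) = 0.707 to Φ(3.12 - 2.241) = 0.81.
• Type II error rate β = 1 - power therefore decreases (0.293 → 0.19).
Appropriate when false negatives are costly — here, discarding a layout that would have improved conversions — lost revenue.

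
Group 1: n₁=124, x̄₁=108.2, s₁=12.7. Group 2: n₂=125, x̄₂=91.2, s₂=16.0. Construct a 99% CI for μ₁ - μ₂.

Difference = 17.0. SE = √(12.7²/124 + 16.0²/125) = 1.83. CI = (12.29, 21.71)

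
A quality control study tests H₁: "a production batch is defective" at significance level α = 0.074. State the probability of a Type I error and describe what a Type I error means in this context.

P(Type I error) = α = 0.074. A Type I error is rejecting H₀ when H₀ is actually true (false positive) — here, concluding that a production batch is defective when in fact this is not the case. Consequence: scrapping a good batch — wasted material and cost for no reason.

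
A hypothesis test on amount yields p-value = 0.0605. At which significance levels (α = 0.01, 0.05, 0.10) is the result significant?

p = 0.0605. Significant at: α = 0.1.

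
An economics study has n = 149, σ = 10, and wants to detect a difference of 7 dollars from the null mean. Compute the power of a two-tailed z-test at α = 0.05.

SE = σ/√n = 10/√149 = 0.819. Non-centrality λ = d/SE = 7/0.819 = 8.545. Power ≈ Φ(λ - z_{α/2}) = Φ(8.545 - 1.96) = Φ(6.585) = 1.0.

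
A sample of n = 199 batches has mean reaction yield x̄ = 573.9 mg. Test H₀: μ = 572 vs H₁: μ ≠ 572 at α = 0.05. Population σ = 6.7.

z = (x̄ - μ₀)/(σ/√n) = (573.9 - 572)/(6.7/√199) = 4.0. Critical value: ±1.96. Since |4.0| > 1.96, Reject H₀.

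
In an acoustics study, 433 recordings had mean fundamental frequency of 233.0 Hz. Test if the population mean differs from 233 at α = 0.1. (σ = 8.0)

z = (x̄ - μ₀)/(σ/√n) = (233.0 - 233)/(8.0/√433) = 0.0. Critical value: ±1.645. Since |0.0| ≤ 1.645, Fail to reject H₀.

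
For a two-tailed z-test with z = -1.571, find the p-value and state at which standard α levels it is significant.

p = 2·P(Z > |-1.571|) = 2·(1 - Φ(1.571)) ≈ 0.1162. Not significant at any standard level.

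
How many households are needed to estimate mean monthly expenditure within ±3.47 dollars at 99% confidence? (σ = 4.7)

n = (z*σ/E)² = (2.576×4.7/3.47)² = 12.2 → n = 13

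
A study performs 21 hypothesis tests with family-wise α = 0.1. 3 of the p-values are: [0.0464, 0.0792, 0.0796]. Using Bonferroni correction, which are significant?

Bonferroni α = 0.1/21 = 0.00476. None of the given p-values are significant.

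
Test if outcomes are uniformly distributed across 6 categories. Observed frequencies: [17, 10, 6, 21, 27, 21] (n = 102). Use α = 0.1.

Expected = 17 each. χ² = Σ(O-E)²/E = 17.765. df = 5, critical value = 9.236. Reject H₀.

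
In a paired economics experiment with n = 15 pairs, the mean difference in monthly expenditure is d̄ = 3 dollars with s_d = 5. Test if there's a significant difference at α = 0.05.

t = d̄/(s_d/√n) = 3/(5/√15) = 2.324. df = 14, critical t = ±2.145. Reject H₀.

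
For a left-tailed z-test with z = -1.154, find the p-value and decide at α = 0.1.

p = P(Z < -1.154) = Φ(-1.154) ≈ 0.1243. Since p ≥ 0.1, fail to reject H₀ (not significant) at α = 0.1.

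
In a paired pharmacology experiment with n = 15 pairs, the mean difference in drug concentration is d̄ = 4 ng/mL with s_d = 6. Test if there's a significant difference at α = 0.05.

t = d̄/(s_d/√n) = 4/(6/√15) = 2.582. df = 14, critical t = ±2.145. Reject H₀.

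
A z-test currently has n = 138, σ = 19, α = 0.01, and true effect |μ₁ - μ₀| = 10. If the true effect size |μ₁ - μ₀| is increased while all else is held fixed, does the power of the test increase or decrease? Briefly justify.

Power increases: a larger true effect increases the non-centrality λ = |μ₁ - μ₀|/(σ/√n).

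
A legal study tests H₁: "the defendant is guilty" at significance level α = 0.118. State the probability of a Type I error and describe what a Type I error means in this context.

P(Type I error) = α = 0.118. A Type I error is rejecting H₀ when H₀ is actually true (false positive) — here, concluding that the defendant is guilty when in fact this is not the case. Consequence: convicting an innocent person.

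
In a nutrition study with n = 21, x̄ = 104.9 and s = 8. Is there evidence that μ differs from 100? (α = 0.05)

t = (x̄ - μ₀)/(s/√n) = (104.9 - 100)/(8/√21) = 2.807. df = 20, critical t = ±2.086. Reject H₀.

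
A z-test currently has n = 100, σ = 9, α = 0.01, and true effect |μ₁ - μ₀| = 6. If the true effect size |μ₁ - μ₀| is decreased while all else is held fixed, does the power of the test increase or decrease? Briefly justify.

Power decreases: a smaller true effect decreases the non-centrality λ = |μ₁ - μ₀|/(σ/√n).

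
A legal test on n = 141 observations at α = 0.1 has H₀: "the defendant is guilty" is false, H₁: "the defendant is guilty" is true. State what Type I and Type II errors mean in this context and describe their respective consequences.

Type I (false positive): concluding that the defendant is guilty when it is not — convicting an innocent person. Type II (false negative): failing to conclude that the defendant is guilty when it is — acquitting a guilty person. Which is costlier depends on domain priorities and is a judgement call rather than a statistical fact.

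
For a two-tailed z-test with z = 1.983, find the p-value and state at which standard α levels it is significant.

p = 2·P(Z > |1.983|) = 2·(1 - Φ(1.983)) ≈ 0.0474. Significant at α = 0.1; Significant at α = 0.05.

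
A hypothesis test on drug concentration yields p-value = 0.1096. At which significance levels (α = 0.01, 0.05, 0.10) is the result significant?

p = 0.1096. Not significant at any of the given levels.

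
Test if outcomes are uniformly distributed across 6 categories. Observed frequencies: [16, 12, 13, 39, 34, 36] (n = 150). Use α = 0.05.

Expected = 25 each. χ² = Σ(O-E)²/E = 31.68. df = 5, critical value = 11.07. Reject H₀.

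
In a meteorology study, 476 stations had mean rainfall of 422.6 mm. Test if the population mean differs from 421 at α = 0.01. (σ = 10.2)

z = (x̄ - μ₀)/(σ/√n) = (422.6 - 421)/(10.2/√476) = 3.422. Critical value: ±2.576. Since |3.422| > 2.576, Reject H₀.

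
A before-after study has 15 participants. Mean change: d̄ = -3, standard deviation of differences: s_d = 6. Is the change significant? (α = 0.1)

t = d̄/(s_d/√n) = -3/(6/√15) = -1.936. df = 14, critical t = ±1.761. Reject H₀.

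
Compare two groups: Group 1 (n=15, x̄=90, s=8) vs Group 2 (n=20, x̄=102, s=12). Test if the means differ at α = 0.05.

Pooled sp = 10.49. t = -3.349, df = 33. Critical t = ±2.035. Reject H₀.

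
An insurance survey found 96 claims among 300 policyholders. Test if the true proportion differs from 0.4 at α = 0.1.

p̂ = 0.32, p₀ = 0.4. z = (p̂ - p₀)/√(p₀(1-p₀)/n) = -2.828. Critical: ±1.645. Reject H₀.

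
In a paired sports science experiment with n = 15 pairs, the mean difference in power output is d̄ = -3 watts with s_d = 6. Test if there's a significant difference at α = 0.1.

t = d̄/(s_d/√n) = -3/(6/√15) = -1.936. df = 14, critical t = ±1.761. Reject H₀.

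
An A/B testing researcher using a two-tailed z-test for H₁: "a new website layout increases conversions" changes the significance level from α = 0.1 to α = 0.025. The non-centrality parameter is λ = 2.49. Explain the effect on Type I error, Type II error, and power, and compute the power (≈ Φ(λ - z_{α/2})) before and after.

Decreasing α from 0.1 to 0.025:
• Type I error rate decreases (α is the Type I rate by definition).
• Critical value moves from z_{α/2} = 1.645 to 2.241, so power = Φ(λ - z_{α/2}) goes from Φ(2.49 - 1.645) = 0.801 to Φ(2.49 - 2.241) = 0.598.
• Type II error rate β = 1 - power therefore increases (0.199 → 0.402).
Appropriate when false positives are costly — here, rolling out a layout that doesn't actually help — wasted engineering effort.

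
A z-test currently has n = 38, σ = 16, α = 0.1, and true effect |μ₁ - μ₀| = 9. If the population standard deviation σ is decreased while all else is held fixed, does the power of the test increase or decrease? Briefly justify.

Power increases: a smaller σ shrinks the standard error σ/√n, moving the sampling distribution under H₁ further from the critical value.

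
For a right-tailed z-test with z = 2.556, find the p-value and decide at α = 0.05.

p = P(Z > 2.556) = 1 - Φ(2.556) ≈ 0.0053. Since p < 0.05, reject H₀ (significant) at α = 0.05.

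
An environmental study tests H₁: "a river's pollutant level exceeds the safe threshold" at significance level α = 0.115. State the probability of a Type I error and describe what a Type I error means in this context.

P(Type I error) = α = 0.115. A Type I error is rejecting H₀ when H₀ is actually true (false positive) — here, concluding that a river's pollutant level exceeds the safe threshold when in fact this is not the case. Consequence: shutting down a compliant factory unnecessarily.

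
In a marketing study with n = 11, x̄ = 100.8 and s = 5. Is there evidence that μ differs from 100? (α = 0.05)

t = (x̄ - μ₀)/(s/√n) = (100.8 - 100)/(5/√11) = 0.531. df = 10, critical t = ±2.228. Fail to reject H₀.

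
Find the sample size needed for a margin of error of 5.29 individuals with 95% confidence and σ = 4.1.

n = (z*σ/E)² = (1.96×4.1/5.29)² = 2.3 → n = 3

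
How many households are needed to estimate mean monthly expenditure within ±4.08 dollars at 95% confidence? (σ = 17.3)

n = (z*σ/E)² = (1.96×17.3/4.08)² = 69.1 → n = 70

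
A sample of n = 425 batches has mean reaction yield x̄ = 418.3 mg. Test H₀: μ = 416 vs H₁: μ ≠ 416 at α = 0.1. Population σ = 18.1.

z = (x̄ - μ₀)/(σ/√n) = (418.3 - 416)/(18.1/√425) = 2.62. Critical value: ±1.645. Since |2.62| > 1.645, Reject H₀.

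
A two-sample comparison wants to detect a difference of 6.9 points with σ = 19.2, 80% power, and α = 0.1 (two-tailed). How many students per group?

n per group = 2(z_α/2 + z_β)²σ²/d² = 2×(1.645 + 0.84)²×19.2²/6.9² = 95.6 → n = 96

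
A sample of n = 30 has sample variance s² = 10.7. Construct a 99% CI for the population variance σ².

df = 29. χ²_{0.005} = 52.336, χ²_{0.995} = 13.121. CI for σ² = ((n-1)s²/χ²_{α/2}, (n-1)s²/χ²_{1-α/2}) = (29·10.7/52.336, 29·10.7/13.121) = (5.93, 23.65)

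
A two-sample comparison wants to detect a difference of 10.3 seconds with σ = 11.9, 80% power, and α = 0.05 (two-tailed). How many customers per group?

n per group = 2(z_α/2 + z_β)²σ²/d² = 2×(1.96 + 0.84)²×11.9²/10.3² = 20.9 → n = 21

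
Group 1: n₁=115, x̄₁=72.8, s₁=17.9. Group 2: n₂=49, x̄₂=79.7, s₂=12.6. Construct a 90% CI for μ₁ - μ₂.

Difference = -6.9. SE = √(17.9²/115 + 12.6²/49) = 2.455. CI = (-10.94, -2.86)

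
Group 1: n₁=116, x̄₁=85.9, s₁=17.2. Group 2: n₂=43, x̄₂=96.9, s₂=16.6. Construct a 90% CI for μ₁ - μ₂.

Difference = -11.0. SE = √(17.2²/116 + 16.6²/43) = 2.993. CI = (-15.92, -6.08)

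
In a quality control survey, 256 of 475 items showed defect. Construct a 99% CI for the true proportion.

p̂ = 0.539. CI = p̂ ± z*√(p̂(1-p̂)/n) = (0.48, 0.598)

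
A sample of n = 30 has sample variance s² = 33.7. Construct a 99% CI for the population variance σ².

df = 29. χ²_{0.005} = 52.336, χ²_{0.995} = 13.121. CI for σ² = ((n-1)s²/χ²_{α/2}, (n-1)s²/χ²_{1-α/2}) = (29·33.7/52.336, 29·33.7/13.121) = (18.67, 74.48)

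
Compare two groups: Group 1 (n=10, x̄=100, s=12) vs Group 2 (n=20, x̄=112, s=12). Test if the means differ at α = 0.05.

Pooled sp = 12.0. t = -2.582, df = 28. Critical t = ±2.048. Reject H₀.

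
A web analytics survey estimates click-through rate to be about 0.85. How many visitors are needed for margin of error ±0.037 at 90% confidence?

n = z²p(1-p)/E² = 1.645²×0.85×0.15/0.037² = 252.02 → n = 253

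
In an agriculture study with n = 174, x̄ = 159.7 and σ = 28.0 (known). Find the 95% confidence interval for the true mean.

CI = x̄ ± z*(σ/√n) = 159.7 ± 1.96(28.0/√174) = 159.7 ± 4.16 = (155.54, 163.86)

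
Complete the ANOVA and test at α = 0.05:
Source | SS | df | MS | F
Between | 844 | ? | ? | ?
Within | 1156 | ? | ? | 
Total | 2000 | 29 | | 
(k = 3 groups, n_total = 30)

df_between = 2, df_within = 27. MS_between = 422.0, MS_within = 42.81. F = 9.856, F_crit ≈ 3.354. Reject H₀.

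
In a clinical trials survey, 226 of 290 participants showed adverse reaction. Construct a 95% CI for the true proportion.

p̂ = 0.779. CI = p̂ ± z*√(p̂(1-p̂)/n) = (0.732, 0.827)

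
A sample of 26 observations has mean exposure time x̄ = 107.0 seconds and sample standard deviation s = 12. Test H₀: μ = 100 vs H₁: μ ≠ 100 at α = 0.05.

t = (x̄ - μ₀)/(s/√n) = (107.0 - 100)/(12/√26) = 2.974. df = 25, critical t = ±2.06. Reject H₀.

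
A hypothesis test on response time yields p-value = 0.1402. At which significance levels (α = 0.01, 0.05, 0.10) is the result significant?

p = 0.1402. Not significant at any of the given levels.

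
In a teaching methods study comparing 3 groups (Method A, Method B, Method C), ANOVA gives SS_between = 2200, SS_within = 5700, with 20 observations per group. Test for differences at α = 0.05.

df_between = 2, df_within = 57. F = MS_between/MS_within = 1100.0/100.0 = 11.0. F_crit ≈ 3.159. Reject H₀. At least one mean differs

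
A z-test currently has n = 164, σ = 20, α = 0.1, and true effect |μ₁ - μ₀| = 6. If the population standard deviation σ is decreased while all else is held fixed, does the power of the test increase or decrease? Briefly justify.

Power increases: a smaller σ shrinks the standard error σ/√n, moving the sampling distribution under H₁ further from the critical value.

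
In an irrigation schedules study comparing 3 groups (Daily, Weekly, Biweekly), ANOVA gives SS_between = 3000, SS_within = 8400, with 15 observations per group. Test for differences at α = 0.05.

df_between = 2, df_within = 42. F = MS_between/MS_within = 1500.0/200.0 = 7.5. F_crit ≈ 3.22. Reject H₀. At least one mean differs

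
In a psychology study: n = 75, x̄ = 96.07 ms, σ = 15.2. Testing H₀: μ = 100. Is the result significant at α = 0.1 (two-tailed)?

z = (96.07 - 100)/(15.2/√75) = -2.239. Since |z| > 1.645, significant at α = 0.1.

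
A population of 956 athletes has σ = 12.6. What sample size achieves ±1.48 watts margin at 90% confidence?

Without FPC: n₀ = (1.645×12.6/1.48)² = 196.132. With FPC: n = n₀N/(n₀+N-1) = 162.9 → n = 163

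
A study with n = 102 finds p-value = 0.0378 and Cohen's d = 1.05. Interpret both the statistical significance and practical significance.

Statistically significant (p = 0.0378 < 0.05). Cohen's d = 1.05 indicates a large effect size. Both statistical and practical significance should be considered.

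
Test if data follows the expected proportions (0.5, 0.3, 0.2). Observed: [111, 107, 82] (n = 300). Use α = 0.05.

Expected: [150.0, 90.0, 60.0]. χ² = 21.418. df = 2, critical = 5.991. Reject H₀.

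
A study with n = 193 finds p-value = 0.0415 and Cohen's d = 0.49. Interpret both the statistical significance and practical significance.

Statistically significant (p = 0.0415 < 0.05). Cohen's d = 0.49 indicates a small effect size. Both statistical and practical significance should be considered.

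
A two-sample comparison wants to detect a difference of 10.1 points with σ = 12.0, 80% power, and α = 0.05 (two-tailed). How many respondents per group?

n per group = 2(z_α/2 + z_β)²σ²/d² = 2×(1.96 + 0.84)²×12.0²/10.1² = 22.1 → n = 23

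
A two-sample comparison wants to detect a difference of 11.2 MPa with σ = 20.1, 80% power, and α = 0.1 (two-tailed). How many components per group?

n per group = 2(z_α/2 + z_β)²σ²/d² = 2×(1.645 + 0.84)²×20.1²/11.2² = 39.8 → n = 40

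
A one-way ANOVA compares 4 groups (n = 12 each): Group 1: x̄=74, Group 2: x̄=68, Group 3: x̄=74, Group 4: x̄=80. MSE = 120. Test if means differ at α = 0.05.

Grand mean = 74.0. SS_between = 864.0, MS_between = 288.0. F = 2.4, F_crit ≈ 2.816. Fail to reject H₀.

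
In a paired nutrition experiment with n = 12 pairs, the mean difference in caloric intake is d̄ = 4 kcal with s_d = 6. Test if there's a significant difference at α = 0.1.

t = d̄/(s_d/√n) = 4/(6/√12) = 2.309. df = 11, critical t = ±1.796. Reject H₀.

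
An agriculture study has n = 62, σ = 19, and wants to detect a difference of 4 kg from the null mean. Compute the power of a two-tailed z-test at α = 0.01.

SE = σ/√n = 19/√62 = 2.413. Non-centrality λ = d/SE = 4/2.413 = 1.658. Power ≈ Φ(λ - z_{α/2}) = Φ(1.658 - 2.576) = Φ(-0.918) = 0.179.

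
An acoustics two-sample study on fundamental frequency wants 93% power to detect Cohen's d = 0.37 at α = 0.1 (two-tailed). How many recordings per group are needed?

z_{α/2} = 1.645, z_β = Φ⁻¹(0.93) = 1.476. For small effect (d = 0.37): n per group = 2(z_{α/2} + z_β)²/d² = 2(1.645 + 1.476)²/0.37² = 142.3 → 143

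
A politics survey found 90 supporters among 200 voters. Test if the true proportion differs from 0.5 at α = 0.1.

p̂ = 0.45, p₀ = 0.5. z = (p̂ - p₀)/√(p₀(1-p₀)/n) = -1.414. Critical: ±1.645. Fail to reject H₀.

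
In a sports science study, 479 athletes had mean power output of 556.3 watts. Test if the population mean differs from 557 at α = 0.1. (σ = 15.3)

z = (x̄ - μ₀)/(σ/√n) = (556.3 - 557)/(15.3/√479) = -1.001. Critical value: ±1.645. Since |-1.001| ≤ 1.645, Fail to reject H₀.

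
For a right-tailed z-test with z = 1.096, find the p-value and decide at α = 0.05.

p = P(Z > 1.096) = 1 - Φ(1.096) ≈ 0.1365. Since p ≥ 0.05, fail to reject H₀ (not significant) at α = 0.05.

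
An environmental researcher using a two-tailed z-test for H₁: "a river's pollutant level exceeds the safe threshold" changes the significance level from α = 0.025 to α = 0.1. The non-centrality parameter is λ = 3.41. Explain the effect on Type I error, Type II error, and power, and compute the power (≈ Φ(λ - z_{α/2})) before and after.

Increasing α from 0.025 to 0.1:
• Type I error rate increases (α is the Type I rate by definition).
• Critical value moves from z_{α/2} = 2.241 to 1.645, so power = Φ(λ - z_{α/2}) goes from Φ(3.41 - 2.241) = 0.879 to Φ(3.41 - 1.645) = 0.961.
• Type II error rate β = 1 - power therefore decreases (0.121 → 0.039).
Appropriate when false negatives are costly — here, allowing unsafe pollution to continue.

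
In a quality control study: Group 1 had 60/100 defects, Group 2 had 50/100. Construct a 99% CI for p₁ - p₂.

p̂₁ = 0.6, p̂₂ = 0.5. Difference = 0.1. CI = (-0.08, 0.28)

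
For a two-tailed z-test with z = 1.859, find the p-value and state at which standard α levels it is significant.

p = 2·P(Z > |1.859|) = 2·(1 - Φ(1.859)) ≈ 0.063. Significant at α = 0.1.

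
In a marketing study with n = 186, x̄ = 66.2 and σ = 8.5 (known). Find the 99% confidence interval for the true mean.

CI = x̄ ± z*(σ/√n) = 66.2 ± 2.576(8.5/√186) = 66.2 ± 1.61 = (64.59, 67.81)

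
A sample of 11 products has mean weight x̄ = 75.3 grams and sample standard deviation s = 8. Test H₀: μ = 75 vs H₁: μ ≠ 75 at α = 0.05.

t = (x̄ - μ₀)/(s/√n) = (75.3 - 75)/(8/√11) = 0.124. df = 10, critical t = ±2.228. Fail to reject H₀.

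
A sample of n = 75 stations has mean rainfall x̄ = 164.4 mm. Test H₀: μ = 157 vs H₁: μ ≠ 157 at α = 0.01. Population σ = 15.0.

z = (x̄ - μ₀)/(σ/√n) = (164.4 - 157)/(15.0/√75) = 4.272. Critical value: ±2.576. Since |4.272| > 2.576, Reject H₀.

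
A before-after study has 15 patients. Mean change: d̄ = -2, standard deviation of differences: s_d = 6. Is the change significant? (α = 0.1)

t = d̄/(s_d/√n) = -2/(6/√15) = -1.291. df = 14, critical t = ±1.761. Fail to reject H₀.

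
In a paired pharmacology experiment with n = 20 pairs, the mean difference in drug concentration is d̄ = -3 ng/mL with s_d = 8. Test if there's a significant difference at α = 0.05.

t = d̄/(s_d/√n) = -3/(8/√20) = -1.677. df = 19, critical t = ±2.093. Fail to reject H₀.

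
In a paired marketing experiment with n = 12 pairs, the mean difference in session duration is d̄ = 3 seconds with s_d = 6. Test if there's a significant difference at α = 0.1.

t = d̄/(s_d/√n) = 3/(6/√12) = 1.732. df = 11, critical t = ±1.796. Fail to reject H₀.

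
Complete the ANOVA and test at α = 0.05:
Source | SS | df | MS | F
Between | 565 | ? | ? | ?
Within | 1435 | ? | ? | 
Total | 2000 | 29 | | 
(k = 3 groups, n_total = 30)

df_between = 2, df_within = 27. MS_between = 282.5, MS_within = 53.15. F = 5.315, F_crit ≈ 3.354. Reject H₀.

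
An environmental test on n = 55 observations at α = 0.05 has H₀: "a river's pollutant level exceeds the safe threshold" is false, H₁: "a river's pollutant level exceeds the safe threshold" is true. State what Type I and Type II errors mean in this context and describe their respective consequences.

Type I (false positive): concluding that a river's pollutant level exceeds the safe threshold when it is not — shutting down a compliant factory unnecessarily. Type II (false negative): failing to conclude that a river's pollutant level exceeds the safe threshold when it is — allowing unsafe pollution to continue. Which is costlier depends on domain priorities and is a judgement call rather than a statistical fact.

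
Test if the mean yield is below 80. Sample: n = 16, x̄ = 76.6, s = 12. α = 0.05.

t = (76.6 - 80)/(12/√16) = -1.133, df = 15. Critical t = -1.753. Fail to reject H₀.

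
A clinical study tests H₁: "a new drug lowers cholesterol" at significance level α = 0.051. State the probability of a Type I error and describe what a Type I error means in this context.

P(Type I error) = α = 0.051. A Type I error is rejecting H₀ when H₀ is actually true (false positive) — here, concluding that a new drug lowers cholesterol when in fact this is not the case. Consequence: approving an ineffective drug — patients take a useless medication and may skip effective alternatives.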